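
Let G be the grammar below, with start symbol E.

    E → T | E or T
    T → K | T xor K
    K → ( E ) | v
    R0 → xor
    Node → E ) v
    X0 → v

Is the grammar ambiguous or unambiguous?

Unambiguous

(R0, Node, X0 are unreachable from E, so their rules don't affect L(E).) This is a standard precedence ladder (E over T over K), with each level left-recursive on its own operator ('or' at E, 'xor' at T). That structure is LR(1), hence unambiguous.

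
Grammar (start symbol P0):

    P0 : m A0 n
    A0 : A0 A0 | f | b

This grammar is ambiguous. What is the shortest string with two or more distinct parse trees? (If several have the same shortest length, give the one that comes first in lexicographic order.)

m b b b n

length 3: no string has ≥2 trees
length 4: no string has ≥2 trees
length 5: m b b b n has 2 parse trees

Two derivations of m b b b n:
  P0 ⇒ m A0 n ⇒ m A0 A0 n ⇒ m A0 A0 A0 n ⇒ m b A0 A0 n ⇒ m b b A0 n ⇒ m b b b n
  P0 ⇒ m A0 n ⇒ m A0 A0 n ⇒ m b A0 n ⇒ m b A0 A0 n ⇒ m b b A0 n ⇒ m b b b n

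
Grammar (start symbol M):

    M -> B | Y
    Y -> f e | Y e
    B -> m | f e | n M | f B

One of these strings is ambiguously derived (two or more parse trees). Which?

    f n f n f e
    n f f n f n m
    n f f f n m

f n f n f e: 2 trees
n f f n f n m: 1 tree
n f f f n m: 1 tree

f n f n f e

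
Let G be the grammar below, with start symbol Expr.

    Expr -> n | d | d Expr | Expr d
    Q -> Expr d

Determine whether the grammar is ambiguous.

Witness: d d

Derivation 1: Expr ⇒ d Expr ⇒ d d
Derivation 2: Expr ⇒ Expr d ⇒ d d

Two distinct leftmost derivations for the same string.

Ambiguous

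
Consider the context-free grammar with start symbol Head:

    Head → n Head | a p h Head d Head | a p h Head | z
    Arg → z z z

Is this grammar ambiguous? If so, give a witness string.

Witness: a p h a p h z d z

Derivation 1: Head ⇒ a p h Head d Head ⇒ a p h a p h Head d Head ⇒ a p h a p h z d Head ⇒ a p h a p h z d z
Derivation 2: Head ⇒ a p h Head ⇒ a p h a p h Head d Head ⇒ a p h a p h z d Head ⇒ a p h a p h z d z

Two distinct leftmost derivations for the same string.

Ambiguous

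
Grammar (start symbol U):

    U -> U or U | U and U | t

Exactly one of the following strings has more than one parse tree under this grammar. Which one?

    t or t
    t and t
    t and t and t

t or t: 1 tree
t and t: 1 tree
t and t and t: 2 trees

t and t and t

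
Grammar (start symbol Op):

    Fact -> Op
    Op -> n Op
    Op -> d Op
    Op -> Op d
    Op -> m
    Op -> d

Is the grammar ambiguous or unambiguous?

Witness: d d

Derivation 1: Op ⇒ d Op ⇒ d d
Derivation 2: Op ⇒ Op d ⇒ d d

Two distinct leftmost derivations for the same string.

Ambiguous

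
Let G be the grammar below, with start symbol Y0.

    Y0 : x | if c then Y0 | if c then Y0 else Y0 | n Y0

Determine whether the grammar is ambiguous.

Witness: if c then if c then x else x

Derivation 1: Y0 ⇒ if c then Y0 ⇒ if c then if c then Y0 else Y0 ⇒ if c then if c then x else Y0 ⇒ if c then if c then x else x
Derivation 2: Y0 ⇒ if c then Y0 else Y0 ⇒ if c then if c then Y0 else Y0 ⇒ if c then if c then x else Y0 ⇒ if c then if c then x else x

Two distinct leftmost derivations for the same string.

Ambiguous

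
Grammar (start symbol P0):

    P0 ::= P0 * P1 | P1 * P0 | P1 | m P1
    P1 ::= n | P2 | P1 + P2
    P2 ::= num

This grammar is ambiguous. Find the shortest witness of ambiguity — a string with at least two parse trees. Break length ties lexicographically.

n * n

length 1: no string has ≥2 trees
length 2: no string has ≥2 trees
length 3: n * n has 2 parse trees

Two derivations of n * n:
  P0 ⇒ P0 * P1 ⇒ P1 * P1 ⇒ n * P1 ⇒ n * n
  P0 ⇒ P1 * P0 ⇒ n * P0 ⇒ n * P1 ⇒ n * n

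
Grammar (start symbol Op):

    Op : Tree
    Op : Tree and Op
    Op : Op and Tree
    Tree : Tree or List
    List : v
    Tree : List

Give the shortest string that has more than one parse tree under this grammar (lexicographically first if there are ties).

length 1: no string has ≥2 trees
length 3: v and v has 2 parse trees

Two derivations of v and v:
  Op ⇒ Tree and Op ⇒ List and Op ⇒ v and Op ⇒ v and Tree ⇒ v and List ⇒ v and v
  Op ⇒ Op and Tree ⇒ Tree and Tree ⇒ List and Tree ⇒ v and Tree ⇒ v and List ⇒ v and v

v and v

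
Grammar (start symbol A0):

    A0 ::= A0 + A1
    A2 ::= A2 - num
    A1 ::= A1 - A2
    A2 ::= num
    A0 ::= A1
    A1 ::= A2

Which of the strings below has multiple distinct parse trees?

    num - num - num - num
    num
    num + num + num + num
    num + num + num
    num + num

num - num - num - num

num - num - num - num: 8 trees
num: 1 tree
num + num + num + num: 1 tree
num + num + num: 1 tree
num + num: 1 tree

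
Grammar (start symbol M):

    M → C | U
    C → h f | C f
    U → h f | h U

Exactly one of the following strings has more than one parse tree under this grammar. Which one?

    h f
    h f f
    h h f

h f: 2 trees
h f f: 1 tree
h h f: 1 tree

h f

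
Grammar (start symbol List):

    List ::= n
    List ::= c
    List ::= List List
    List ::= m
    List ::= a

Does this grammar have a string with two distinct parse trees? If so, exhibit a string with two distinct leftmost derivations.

Ambiguous

Witness: a a a

Derivation 1: List ⇒ List List ⇒ List List List ⇒ a List List ⇒ a a List ⇒ a a a
Derivation 2: List ⇒ List List ⇒ a List ⇒ a List List ⇒ a a List ⇒ a a a

Two distinct leftmost derivations for the same string.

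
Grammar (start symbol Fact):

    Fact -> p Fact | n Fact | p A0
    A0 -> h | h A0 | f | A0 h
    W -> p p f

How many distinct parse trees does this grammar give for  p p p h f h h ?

Parse trees for p p p h f h h:
  [Fact p [Fact p [Fact p [A0 h [A0 [A0 [A0 f] h] h]]]]]
  [Fact p [Fact p [Fact p [A0 [A0 h [A0 [A0 f] h]] h]]]]
  [Fact p [Fact p [Fact p [A0 [A0 [A0 h [A0 f]] h] h]]]]

3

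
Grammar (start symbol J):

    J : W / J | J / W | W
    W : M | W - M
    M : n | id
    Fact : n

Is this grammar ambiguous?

Witness: id / id

Derivation 1: J ⇒ W / J ⇒ M / J ⇒ id / J ⇒ id / W ⇒ id / M ⇒ id / id
Derivation 2: J ⇒ J / W ⇒ W / W ⇒ M / W ⇒ id / W ⇒ id / M ⇒ id / id

Two distinct leftmost derivations for the same string.

Ambiguous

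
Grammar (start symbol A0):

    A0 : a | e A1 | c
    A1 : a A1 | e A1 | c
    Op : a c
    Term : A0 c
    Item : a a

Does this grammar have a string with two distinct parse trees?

Unambiguous

(Op, Term, Item are unreachable from A0, so their rules don't affect L(A0).) The reachable rules are right-linear with at most one rule per (nonterminal, next-terminal) pair. Each input token forces the next rule, so parsing is deterministic.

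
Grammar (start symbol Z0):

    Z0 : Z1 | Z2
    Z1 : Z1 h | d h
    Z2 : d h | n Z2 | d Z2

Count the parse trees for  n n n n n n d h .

Parse trees for n n n n n n d h:
  [Z0 [Z2 n [Z2 n [Z2 n [Z2 n [Z2 n [Z2 n [Z2 d h]]]]]]]]

1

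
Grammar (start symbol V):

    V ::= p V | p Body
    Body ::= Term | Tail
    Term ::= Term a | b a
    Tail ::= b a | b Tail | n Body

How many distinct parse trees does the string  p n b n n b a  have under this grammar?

2

Parse trees for p n b n n b a:
  [V p [Body [Tail n [Body [Tail b [Tail n [Body [Tail n [Body [Term b a]]]]]]]]]]
  [V p [Body [Tail n [Body [Tail b [Tail n [Body [Tail n [Body [Tail b a]]]]]]]]]]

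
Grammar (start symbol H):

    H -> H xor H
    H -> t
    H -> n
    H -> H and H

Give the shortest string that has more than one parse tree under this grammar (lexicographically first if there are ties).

length 1: no string has ≥2 trees
length 3: no string has ≥2 trees
length 5: n and n and n has 2 parse trees

Two derivations of n and n and n:
  H ⇒ H and H ⇒ n and H ⇒ n and H and H ⇒ n and n and H ⇒ n and n and n
  H ⇒ H and H ⇒ H and H and H ⇒ n and H and H ⇒ n and n and H ⇒ n and n and n

n and n and n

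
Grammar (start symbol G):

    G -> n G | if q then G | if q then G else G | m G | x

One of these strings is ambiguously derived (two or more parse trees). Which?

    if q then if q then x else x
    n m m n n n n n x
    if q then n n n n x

if q then if q then x else x

if q then if q then x else x: 2 trees
n m m n n n n n x: 1 tree
if q then n n n n x: 1 tree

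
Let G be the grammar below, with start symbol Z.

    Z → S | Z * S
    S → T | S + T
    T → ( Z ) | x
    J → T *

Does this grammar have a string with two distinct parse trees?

(J is unreachable from Z, so its rules don't affect L(Z).) Z → Z * S | S  ;  S → S + T | T  — a left-associative chain with T at the bottom. Each string factors uniquely by precedence.

Unambiguous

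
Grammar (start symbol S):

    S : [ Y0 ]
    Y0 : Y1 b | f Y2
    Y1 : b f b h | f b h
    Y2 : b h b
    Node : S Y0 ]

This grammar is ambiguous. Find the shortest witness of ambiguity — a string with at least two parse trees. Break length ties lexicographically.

[ f b h b ]

length 6: [ f b h b ] has 2 parse trees

Two derivations of [ f b h b ]:
  S ⇒ [ Y0 ] ⇒ [ Y1 b ] ⇒ [ f b h b ]
  S ⇒ [ Y0 ] ⇒ [ f Y2 ] ⇒ [ f b h b ]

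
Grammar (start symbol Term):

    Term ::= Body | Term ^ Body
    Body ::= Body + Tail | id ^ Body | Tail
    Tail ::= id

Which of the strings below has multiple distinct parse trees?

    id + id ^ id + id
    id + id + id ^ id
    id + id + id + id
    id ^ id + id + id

id + id ^ id + id: 1 tree
id + id + id ^ id: 1 tree
id + id + id + id: 1 tree
id ^ id + id + id: 4 trees

id ^ id + id + id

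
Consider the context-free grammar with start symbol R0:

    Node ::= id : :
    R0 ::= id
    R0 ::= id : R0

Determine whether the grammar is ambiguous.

(Node is unreachable from R0, so its rules don't affect L(R0).) Right-recursive list with a separator: after each atom, whether the separator follows determines the rule. One parse per string.

Unambiguous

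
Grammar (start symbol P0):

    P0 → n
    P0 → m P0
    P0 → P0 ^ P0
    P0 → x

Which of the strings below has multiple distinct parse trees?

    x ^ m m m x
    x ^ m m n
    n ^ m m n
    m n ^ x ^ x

x ^ m m m x: 1 tree
x ^ m m n: 1 tree
n ^ m m n: 1 tree
m n ^ x ^ x: 5 trees

m n ^ x ^ x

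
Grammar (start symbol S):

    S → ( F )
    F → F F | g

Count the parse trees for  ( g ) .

1

Parse trees for ( g ):
  [S ( [F g] )]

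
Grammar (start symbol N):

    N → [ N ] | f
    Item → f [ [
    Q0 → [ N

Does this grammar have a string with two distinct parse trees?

Unambiguous

Only N is reachable from N; ignoring the rest: L(N) is { openⁿ atom closeⁿ : n ≥ 0 }. The bracket depth fixes n, and the derivation is forced at every step.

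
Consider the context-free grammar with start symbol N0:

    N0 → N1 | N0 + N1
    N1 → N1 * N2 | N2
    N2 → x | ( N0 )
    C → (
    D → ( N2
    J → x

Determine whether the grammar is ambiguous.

Unambiguous

Only N0, N1, N2 are reachable from N0; ignoring the rest: This is a standard precedence ladder (N0 over N1 over N2), with each level left-recursive on its own operator ('+' at N0, '*' at N1). That structure is LR(1), hence unambiguous.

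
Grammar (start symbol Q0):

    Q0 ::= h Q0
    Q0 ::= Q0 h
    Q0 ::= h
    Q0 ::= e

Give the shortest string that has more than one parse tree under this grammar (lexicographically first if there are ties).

length 1: no string has ≥2 trees
length 2: h h has 2 parse trees

Two derivations of h h:
  Q0 ⇒ h Q0 ⇒ h h
  Q0 ⇒ Q0 h ⇒ h h

h h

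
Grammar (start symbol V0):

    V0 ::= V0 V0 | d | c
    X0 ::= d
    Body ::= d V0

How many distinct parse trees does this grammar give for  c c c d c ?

14

Parse trees for c c c d c (showing first 6 of 14):
  [V0 [V0 c] [V0 [V0 c] [V0 [V0 c] [V0 [V0 d] [V0 c]]]]]
  [V0 [V0 c] [V0 [V0 c] [V0 [V0 [V0 c] [V0 d]] [V0 c]]]]
  [V0 [V0 c] [V0 [V0 [V0 c] [V0 c]] [V0 [V0 d] [V0 c]]]]
  [V0 [V0 c] [V0 [V0 [V0 c] [V0 [V0 c] [V0 d]]] [V0 c]]]
  [V0 [V0 c] [V0 [V0 [V0 [V0 c] [V0 c]] [V0 d]] [V0 c]]]
  [V0 [V0 [V0 c] [V0 c]] [V0 [V0 c] [V0 [V0 d] [V0 c]]]]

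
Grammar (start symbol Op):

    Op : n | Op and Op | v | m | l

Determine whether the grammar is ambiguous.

Witness: l and l and l

Derivation 1: Op ⇒ Op and Op ⇒ Op and Op and Op ⇒ l and Op and Op ⇒ l and l and Op ⇒ l and l and l
Derivation 2: Op ⇒ Op and Op ⇒ l and Op ⇒ l and Op and Op ⇒ l and l and Op ⇒ l and l and l

Two distinct leftmost derivations for the same string.

Ambiguous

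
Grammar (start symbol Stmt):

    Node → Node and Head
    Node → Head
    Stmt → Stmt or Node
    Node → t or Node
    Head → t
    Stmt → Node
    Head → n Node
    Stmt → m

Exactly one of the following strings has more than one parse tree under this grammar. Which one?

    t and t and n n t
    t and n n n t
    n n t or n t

t and t and n n t: 1 tree
t and n n n t: 1 tree
n n t or n t: 2 trees

n n t or n t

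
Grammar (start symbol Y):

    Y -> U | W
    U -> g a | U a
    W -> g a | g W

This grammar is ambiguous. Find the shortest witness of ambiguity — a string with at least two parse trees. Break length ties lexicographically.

length 2: g a has 2 parse trees

Two derivations of g a:
  Y ⇒ U ⇒ g a
  Y ⇒ W ⇒ g a

g a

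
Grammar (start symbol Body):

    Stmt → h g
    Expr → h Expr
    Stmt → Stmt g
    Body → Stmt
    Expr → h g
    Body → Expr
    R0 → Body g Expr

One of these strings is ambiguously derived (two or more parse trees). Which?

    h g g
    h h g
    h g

h g

h g g: 1 tree
h h g: 1 tree
h g: 2 trees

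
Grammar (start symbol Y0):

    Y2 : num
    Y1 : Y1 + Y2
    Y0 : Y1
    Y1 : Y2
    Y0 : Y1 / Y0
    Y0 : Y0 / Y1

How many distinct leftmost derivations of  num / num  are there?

Parse trees for num / num:
  [Y0 [Y1 [Y2 num]] / [Y0 [Y1 [Y2 num]]]]
  [Y0 [Y0 [Y1 [Y2 num]]] / [Y1 [Y2 num]]]

2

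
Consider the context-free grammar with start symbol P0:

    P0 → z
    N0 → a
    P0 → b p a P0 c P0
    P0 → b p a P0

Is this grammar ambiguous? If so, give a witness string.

Witness: b p a b p a z c z

Derivation 1: P0 ⇒ b p a P0 c P0 ⇒ b p a b p a P0 c P0 ⇒ b p a b p a z c P0 ⇒ b p a b p a z c z
Derivation 2: P0 ⇒ b p a P0 ⇒ b p a b p a P0 c P0 ⇒ b p a b p a z c P0 ⇒ b p a b p a z c z

Two distinct leftmost derivations for the same string.

Ambiguous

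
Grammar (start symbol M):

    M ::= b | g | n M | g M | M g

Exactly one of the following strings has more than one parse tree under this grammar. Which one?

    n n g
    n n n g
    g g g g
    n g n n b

n n g: 1 tree
n n n g: 1 tree
g g g g: 8 trees
n g n n b: 1 tree

g g g g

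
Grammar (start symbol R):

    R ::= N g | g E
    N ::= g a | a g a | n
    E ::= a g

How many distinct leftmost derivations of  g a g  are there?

Parse trees for g a g:
  [R [N g a] g]
  [R g [E a g]]

2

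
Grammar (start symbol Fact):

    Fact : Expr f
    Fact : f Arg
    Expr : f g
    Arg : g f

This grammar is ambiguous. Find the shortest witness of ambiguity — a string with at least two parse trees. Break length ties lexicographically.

f g f

length 3: f g f has 2 parse trees

Two derivations of f g f:
  Fact ⇒ Expr f ⇒ f g f
  Fact ⇒ f Arg ⇒ f g f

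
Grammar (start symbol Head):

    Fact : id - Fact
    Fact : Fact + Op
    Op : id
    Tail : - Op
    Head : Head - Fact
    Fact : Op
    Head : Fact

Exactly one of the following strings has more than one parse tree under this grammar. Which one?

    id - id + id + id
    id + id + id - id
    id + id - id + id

id - id + id + id

id - id + id + id: 4 trees
id + id + id - id: 1 tree
id + id - id + id: 1 tree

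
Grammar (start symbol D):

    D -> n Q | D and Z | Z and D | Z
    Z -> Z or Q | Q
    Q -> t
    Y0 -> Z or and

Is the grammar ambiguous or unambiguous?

Witness: t and t

Derivation 1: D ⇒ D and Z ⇒ Z and Z ⇒ Q and Z ⇒ t and Z ⇒ t and Q ⇒ t and t
Derivation 2: D ⇒ Z and D ⇒ Q and D ⇒ t and D ⇒ t and Z ⇒ t and Q ⇒ t and t

Two distinct leftmost derivations for the same string.

Ambiguous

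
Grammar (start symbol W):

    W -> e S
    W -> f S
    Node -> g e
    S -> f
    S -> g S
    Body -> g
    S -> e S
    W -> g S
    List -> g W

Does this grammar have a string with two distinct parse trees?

(Node, List, Body are unreachable from W, so their rules don't affect L(W).) Restricted to the reachable nonterminals, every rule has the form A → t or A → t B, and no two rules for the same A share a first terminal. The grammar encodes a DFA — one run per string.

Unambiguous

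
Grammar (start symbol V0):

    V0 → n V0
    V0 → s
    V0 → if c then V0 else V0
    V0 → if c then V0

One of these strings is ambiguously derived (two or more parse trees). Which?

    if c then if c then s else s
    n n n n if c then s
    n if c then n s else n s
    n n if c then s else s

if c then if c then s else s

if c then if c then s else s: 2 trees
n n n n if c then s: 1 tree
n if c then n s else n s: 1 tree
n n if c then s else s: 1 tree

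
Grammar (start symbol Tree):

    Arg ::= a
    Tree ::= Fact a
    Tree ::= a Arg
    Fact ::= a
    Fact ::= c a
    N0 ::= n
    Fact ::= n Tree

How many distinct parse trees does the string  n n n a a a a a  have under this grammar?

2

Parse trees for n n n a a a a a:
  [Tree [Fact n [Tree [Fact n [Tree [Fact n [Tree [Fact a] a]] a]] a]] a]
  [Tree [Fact n [Tree [Fact n [Tree [Fact n [Tree a [Arg a]]] a]] a]] a]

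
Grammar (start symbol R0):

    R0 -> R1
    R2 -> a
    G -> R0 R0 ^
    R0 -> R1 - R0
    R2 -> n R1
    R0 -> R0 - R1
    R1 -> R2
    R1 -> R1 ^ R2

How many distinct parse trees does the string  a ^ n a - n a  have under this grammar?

2

Parse trees for a ^ n a - n a:
  [R0 [R1 [R1 [R2 a]] ^ [R2 n [R1 [R2 a]]]] - [R0 [R1 [R2 n [R1 [R2 a]]]]]]
  [R0 [R0 [R1 [R1 [R2 a]] ^ [R2 n [R1 [R2 a]]]]] - [R1 [R2 n [R1 [R2 a]]]]]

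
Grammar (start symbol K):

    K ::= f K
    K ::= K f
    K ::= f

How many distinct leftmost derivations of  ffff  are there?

Parse trees for ffff:
  [K f [K f [K f [K f]]]]
  [K f [K f [K [K f] f]]]
  [K f [K [K f [K f]] f]]
  [K f [K [K [K f] f] f]]
  [K [K f [K f [K f]]] f]
  [K [K f [K [K f] f]] f]
  [K [K [K f [K f]] f] f]
  [K [K [K [K f] f] f] f]

8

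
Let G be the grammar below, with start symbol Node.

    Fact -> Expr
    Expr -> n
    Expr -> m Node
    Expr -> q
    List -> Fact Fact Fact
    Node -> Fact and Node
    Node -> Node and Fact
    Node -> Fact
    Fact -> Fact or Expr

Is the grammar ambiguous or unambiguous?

Witness: n and n

Derivation 1: Node ⇒ Fact and Node ⇒ Expr and Node ⇒ n and Node ⇒ n and Fact ⇒ n and Expr ⇒ n and n
Derivation 2: Node ⇒ Node and Fact ⇒ Fact and Fact ⇒ Expr and Fact ⇒ n and Fact ⇒ n and Expr ⇒ n and n

Two distinct leftmost derivations for the same string.

Ambiguous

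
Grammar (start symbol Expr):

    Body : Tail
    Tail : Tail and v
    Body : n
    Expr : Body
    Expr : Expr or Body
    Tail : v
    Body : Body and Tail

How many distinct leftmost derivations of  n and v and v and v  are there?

Parse trees for n and v and v and v:
  [Expr [Body [Body n] and [Tail [Tail [Tail v] and v] and v]]]
  [Expr [Body [Body [Body n] and [Tail v]] and [Tail [Tail v] and v]]]
  [Expr [Body [Body [Body n] and [Tail [Tail v] and v]] and [Tail v]]]
  [Expr [Body [Body [Body [Body n] and [Tail v]] and [Tail v]] and [Tail v]]]

4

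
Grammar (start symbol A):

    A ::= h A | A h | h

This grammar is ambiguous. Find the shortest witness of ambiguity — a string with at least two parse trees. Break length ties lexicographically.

length 1: no string has ≥2 trees
length 2: h h has 2 parse trees

Two derivations of h h:
  A ⇒ h A ⇒ h h
  A ⇒ A h ⇒ h h

h h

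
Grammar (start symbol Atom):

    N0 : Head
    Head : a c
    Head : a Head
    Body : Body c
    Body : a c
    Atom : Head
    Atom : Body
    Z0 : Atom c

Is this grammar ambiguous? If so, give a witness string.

Witness: a c

Derivation 1: Atom ⇒ Head ⇒ a c
Derivation 2: Atom ⇒ Body ⇒ a c

Two distinct leftmost derivations for the same string.

Ambiguous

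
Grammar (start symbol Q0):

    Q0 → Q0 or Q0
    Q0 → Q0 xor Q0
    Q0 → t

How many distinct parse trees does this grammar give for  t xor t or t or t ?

5

Parse trees for t xor t or t or t:
  [Q0 [Q0 [Q0 t] xor [Q0 t]] or [Q0 [Q0 t] or [Q0 t]]]
  [Q0 [Q0 [Q0 [Q0 t] xor [Q0 t]] or [Q0 t]] or [Q0 t]]
  [Q0 [Q0 [Q0 t] xor [Q0 [Q0 t] or [Q0 t]]] or [Q0 t]]
  [Q0 [Q0 t] xor [Q0 [Q0 t] or [Q0 [Q0 t] or [Q0 t]]]]
  [Q0 [Q0 t] xor [Q0 [Q0 [Q0 t] or [Q0 t]] or [Q0 t]]]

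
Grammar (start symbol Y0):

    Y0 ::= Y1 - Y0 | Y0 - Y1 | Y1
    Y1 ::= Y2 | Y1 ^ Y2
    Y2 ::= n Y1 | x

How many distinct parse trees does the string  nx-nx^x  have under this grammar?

4

Parse trees for nx-nx^x:
  [Y0 [Y1 [Y2 n [Y1 [Y2 x]]]] - [Y0 [Y1 [Y2 n [Y1 [Y1 [Y2 x]] ^ [Y2 x]]]]]]
  [Y0 [Y1 [Y2 n [Y1 [Y2 x]]]] - [Y0 [Y1 [Y1 [Y2 n [Y1 [Y2 x]]]] ^ [Y2 x]]]]
  [Y0 [Y0 [Y1 [Y2 n [Y1 [Y2 x]]]]] - [Y1 [Y2 n [Y1 [Y1 [Y2 x]] ^ [Y2 x]]]]]
  [Y0 [Y0 [Y1 [Y2 n [Y1 [Y2 x]]]]] - [Y1 [Y1 [Y2 n [Y1 [Y2 x]]]] ^ [Y2 x]]]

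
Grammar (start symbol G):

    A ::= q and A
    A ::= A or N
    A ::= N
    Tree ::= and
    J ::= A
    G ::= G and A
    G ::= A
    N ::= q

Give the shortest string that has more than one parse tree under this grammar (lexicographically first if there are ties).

length 1: no string has ≥2 trees
length 3: q and q has 2 parse trees

Two derivations of q and q:
  G ⇒ G and A ⇒ A and A ⇒ N and A ⇒ q and A ⇒ q and N ⇒ q and q
  G ⇒ A ⇒ q and A ⇒ q and N ⇒ q and q

q and q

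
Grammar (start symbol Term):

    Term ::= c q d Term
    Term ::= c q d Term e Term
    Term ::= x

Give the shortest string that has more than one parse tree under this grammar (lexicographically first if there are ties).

c q d c q d x e x

length 1: no string has ≥2 trees
length 4: no string has ≥2 trees
length 6: no string has ≥2 trees
length 7: no string has ≥2 trees
length 9: c q d c q d x e x has 2 parse trees

Two derivations of c q d c q d x e x:
  Term ⇒ c q d Term ⇒ c q d c q d Term e Term ⇒ c q d c q d x e Term ⇒ c q d c q d x e x
  Term ⇒ c q d Term e Term ⇒ c q d c q d Term e Term ⇒ c q d c q d x e Term ⇒ c q d c q d x e x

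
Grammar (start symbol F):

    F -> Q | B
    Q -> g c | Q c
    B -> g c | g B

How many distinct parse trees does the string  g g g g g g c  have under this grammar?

Parse trees for g g g g g g c:
  [F [B g [B g [B g [B g [B g [B g c]]]]]]]

1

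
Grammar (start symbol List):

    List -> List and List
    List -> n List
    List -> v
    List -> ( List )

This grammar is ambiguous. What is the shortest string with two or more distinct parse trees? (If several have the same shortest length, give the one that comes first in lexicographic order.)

length 1: no string has ≥2 trees
length 2: no string has ≥2 trees
length 3: no string has ≥2 trees
length 4: n v and v has 2 parse trees

Two derivations of n v and v:
  List ⇒ List and List ⇒ n List and List ⇒ n v and List ⇒ n v and v
  List ⇒ n List ⇒ n List and List ⇒ n v and List ⇒ n v and v

n v and v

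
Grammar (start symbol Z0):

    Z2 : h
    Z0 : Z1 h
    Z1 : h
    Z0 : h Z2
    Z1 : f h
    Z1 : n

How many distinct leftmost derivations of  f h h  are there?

1

Parse trees for f h h:
  [Z0 [Z1 f h] h]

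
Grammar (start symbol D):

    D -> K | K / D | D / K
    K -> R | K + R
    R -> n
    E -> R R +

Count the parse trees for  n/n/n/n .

8

Parse trees for n/n/n/n:
  [D [K [R n]] / [D [K [R n]] / [D [K [R n]] / [D [K [R n]]]]]]
  [D [K [R n]] / [D [K [R n]] / [D [D [K [R n]]] / [K [R n]]]]]
  [D [K [R n]] / [D [D [K [R n]] / [D [K [R n]]]] / [K [R n]]]]
  [D [K [R n]] / [D [D [D [K [R n]]] / [K [R n]]] / [K [R n]]]]
  [D [D [K [R n]] / [D [K [R n]] / [D [K [R n]]]]] / [K [R n]]]
  [D [D [K [R n]] / [D [D [K [R n]]] / [K [R n]]]] / [K [R n]]]
  [D [D [D [K [R n]] / [D [K [R n]]]] / [K [R n]]] / [K [R n]]]
  [D [D [D [D [K [R n]]] / [K [R n]]] / [K [R n]]] / [K [R n]]]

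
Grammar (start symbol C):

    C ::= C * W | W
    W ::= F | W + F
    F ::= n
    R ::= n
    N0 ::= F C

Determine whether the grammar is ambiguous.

Unambiguous

(R, N0 are unreachable from C, so their rules don't affect L(C).) C → C * W | W  ;  W → W + F | F  — a left-associative chain with F at the bottom. Each string factors uniquely by precedence.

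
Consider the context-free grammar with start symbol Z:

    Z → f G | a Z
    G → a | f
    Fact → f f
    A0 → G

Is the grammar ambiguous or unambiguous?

(Fact, A0 are unreachable from Z, so their rules don't affect L(Z).) Restricted to the reachable nonterminals, every rule has the form A → t or A → t B, and no two rules for the same A share a first terminal. The grammar encodes a DFA — one run per string.

Unambiguous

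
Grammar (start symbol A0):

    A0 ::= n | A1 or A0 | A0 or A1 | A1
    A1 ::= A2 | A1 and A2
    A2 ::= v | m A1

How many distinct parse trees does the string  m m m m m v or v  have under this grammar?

Parse trees for m m m m m v or v:
  [A0 [A1 [A2 m [A1 [A2 m [A1 [A2 m [A1 [A2 m [A1 [A2 m [A1 [A2 v]]]]]]]]]]]] or [A0 [A1 [A2 v]]]]
  [A0 [A0 [A1 [A2 m [A1 [A2 m [A1 [A2 m [A1 [A2 m [A1 [A2 m [A1 [A2 v]]]]]]]]]]]]] or [A1 [A2 v]]]

2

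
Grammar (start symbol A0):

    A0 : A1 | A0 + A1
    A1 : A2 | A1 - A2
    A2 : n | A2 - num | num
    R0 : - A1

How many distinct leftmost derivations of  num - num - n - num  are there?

Parse trees for num - num - n - num:
  [A0 [A1 [A1 [A2 [A2 num] - num]] - [A2 [A2 n] - num]]]
  [A0 [A1 [A1 [A1 [A2 num]] - [A2 num]] - [A2 [A2 n] - num]]]
  [A0 [A1 [A1 [A1 [A2 [A2 num] - num]] - [A2 n]] - [A2 num]]]
  [A0 [A1 [A1 [A1 [A1 [A2 num]] - [A2 num]] - [A2 n]] - [A2 num]]]

4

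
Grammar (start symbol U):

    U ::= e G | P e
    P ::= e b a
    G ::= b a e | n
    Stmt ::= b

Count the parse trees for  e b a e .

2

Parse trees for e b a e:
  [U e [G b a e]]
  [U [P e b a] e]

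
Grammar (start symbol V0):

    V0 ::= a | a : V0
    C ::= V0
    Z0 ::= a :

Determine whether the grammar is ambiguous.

Unambiguous

Only V0 is reachable from V0; ignoring the rest: Right-recursive list with a separator: after each atom, whether the separator follows determines the rule. One parse per string.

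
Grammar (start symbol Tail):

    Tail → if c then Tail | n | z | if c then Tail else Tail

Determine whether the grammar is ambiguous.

Ambiguous

Witness: if c then if c then n else n

Derivation 1: Tail ⇒ if c then Tail ⇒ if c then if c then Tail else Tail ⇒ if c then if c then n else Tail ⇒ if c then if c then n else n
Derivation 2: Tail ⇒ if c then Tail else Tail ⇒ if c then if c then Tail else Tail ⇒ if c then if c then n else Tail ⇒ if c then if c then n else n

Two distinct leftmost derivations for the same string.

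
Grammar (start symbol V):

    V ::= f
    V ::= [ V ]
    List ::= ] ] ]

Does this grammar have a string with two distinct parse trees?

Unambiguous

Only V is reachable from V; ignoring the rest: L(V) is { openⁿ atom closeⁿ : n ≥ 0 }. The bracket depth fixes n, and the derivation is forced at every step.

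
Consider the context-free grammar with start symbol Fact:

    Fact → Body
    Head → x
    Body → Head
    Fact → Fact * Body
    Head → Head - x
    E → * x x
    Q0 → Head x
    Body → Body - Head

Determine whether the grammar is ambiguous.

Ambiguous

Witness: x - x

Derivation 1: Fact ⇒ Body ⇒ Head ⇒ Head - x ⇒ x - x
Derivation 2: Fact ⇒ Body ⇒ Body - Head ⇒ Head - Head ⇒ x - Head ⇒ x - x

Two distinct leftmost derivations for the same string.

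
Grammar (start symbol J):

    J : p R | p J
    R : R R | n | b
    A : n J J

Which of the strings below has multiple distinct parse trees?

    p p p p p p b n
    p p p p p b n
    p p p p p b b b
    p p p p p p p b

p p p p p p b n: 1 tree
p p p p p b n: 1 tree
p p p p p b b b: 2 trees
p p p p p p p b: 1 tree

p p p p p b b b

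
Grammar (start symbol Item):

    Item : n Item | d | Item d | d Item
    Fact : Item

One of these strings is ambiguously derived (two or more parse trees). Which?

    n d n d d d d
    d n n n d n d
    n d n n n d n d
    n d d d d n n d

n d n d d d d: 42 trees
d n n n d n d: 1 tree
n d n n n d n d: 1 tree
n d d d d n n d: 1 tree

n d n d d d d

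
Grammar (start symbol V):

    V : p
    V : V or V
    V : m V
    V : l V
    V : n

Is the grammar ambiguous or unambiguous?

Witness: l n or n

Derivation 1: V ⇒ V or V ⇒ l V or V ⇒ l n or V ⇒ l n or n
Derivation 2: V ⇒ l V ⇒ l V or V ⇒ l n or V ⇒ l n or n

Two distinct leftmost derivations for the same string.

Ambiguous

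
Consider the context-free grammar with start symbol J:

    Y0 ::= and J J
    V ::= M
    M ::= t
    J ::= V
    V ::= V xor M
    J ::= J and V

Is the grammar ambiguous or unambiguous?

Only J, V, M are reachable from J; ignoring the rest: This is a standard precedence ladder (J over V over M), with each level left-recursive on its own operator ('and' at J, 'xor' at V). That structure is LR(1), hence unambiguous.

Unambiguous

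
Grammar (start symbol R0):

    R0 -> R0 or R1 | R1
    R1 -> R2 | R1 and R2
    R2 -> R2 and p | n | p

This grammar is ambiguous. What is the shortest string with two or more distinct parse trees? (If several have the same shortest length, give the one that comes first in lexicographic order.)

length 1: no string has ≥2 trees
length 3: n and p has 2 parse trees

Two derivations of n and p:
  R0 ⇒ R1 ⇒ R2 ⇒ R2 and p ⇒ n and p
  R0 ⇒ R1 ⇒ R1 and R2 ⇒ R2 and R2 ⇒ n and R2 ⇒ n and p

n and p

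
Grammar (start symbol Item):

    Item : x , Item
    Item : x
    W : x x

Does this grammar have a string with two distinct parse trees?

Only Item is reachable from Item; ignoring the rest: The reachable grammar is A → atom sep A | atom. Each atom is followed by either the separator (recurse) or end-of-string (stop) — no choice point.

Unambiguous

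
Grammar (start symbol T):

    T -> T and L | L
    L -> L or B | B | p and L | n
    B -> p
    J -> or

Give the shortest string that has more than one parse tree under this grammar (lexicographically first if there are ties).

p and n

length 1: no string has ≥2 trees
length 3: p and n has 2 parse trees

Two derivations of p and n:
  T ⇒ T and L ⇒ L and L ⇒ B and L ⇒ p and L ⇒ p and n
  T ⇒ L ⇒ p and L ⇒ p and n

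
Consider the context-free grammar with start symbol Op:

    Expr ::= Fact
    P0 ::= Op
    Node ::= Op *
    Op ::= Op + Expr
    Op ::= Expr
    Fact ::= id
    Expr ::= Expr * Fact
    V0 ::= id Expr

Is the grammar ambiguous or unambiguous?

Only Op, Expr, Fact are reachable from Op; ignoring the rest: The grammar is stratified — Op handles '+' (left-recursive), Expr handles '*', Fact atoms. Each operator has a fixed associativity and precedence level, so every string has one parse.

Unambiguous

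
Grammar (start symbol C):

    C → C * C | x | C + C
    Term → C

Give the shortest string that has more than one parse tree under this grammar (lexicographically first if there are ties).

x * x * x

length 1: no string has ≥2 trees
length 3: no string has ≥2 trees
length 5: x * x * x has 2 parse trees

Two derivations of x * x * x:
  C ⇒ C * C ⇒ C * C * C ⇒ x * C * C ⇒ x * x * C ⇒ x * x * x
  C ⇒ C * C ⇒ x * C ⇒ x * C * C ⇒ x * x * C ⇒ x * x * x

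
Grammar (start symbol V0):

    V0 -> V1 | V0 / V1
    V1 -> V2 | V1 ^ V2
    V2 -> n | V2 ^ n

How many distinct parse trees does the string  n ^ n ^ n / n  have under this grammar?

4

Parse trees for n ^ n ^ n / n:
  [V0 [V0 [V1 [V2 [V2 [V2 n] ^ n] ^ n]]] / [V1 [V2 n]]]
  [V0 [V0 [V1 [V1 [V2 n]] ^ [V2 [V2 n] ^ n]]] / [V1 [V2 n]]]
  [V0 [V0 [V1 [V1 [V2 [V2 n] ^ n]] ^ [V2 n]]] / [V1 [V2 n]]]
  [V0 [V0 [V1 [V1 [V1 [V2 n]] ^ [V2 n]] ^ [V2 n]]] / [V1 [V2 n]]]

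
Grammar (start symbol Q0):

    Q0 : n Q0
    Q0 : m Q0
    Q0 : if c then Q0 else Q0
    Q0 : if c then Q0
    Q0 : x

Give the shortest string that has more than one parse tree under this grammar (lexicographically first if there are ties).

length 1: no string has ≥2 trees
length 2: no string has ≥2 trees
length 3: no string has ≥2 trees
length 4: no string has ≥2 trees
length 5: no string has ≥2 trees
length 6: no string has ≥2 trees
length 7: no string has ≥2 trees
length 8: no string has ≥2 trees
length 9: if c then if c then x else x has 2 parse trees

Two derivations of if c then if c then x else x:
  Q0 ⇒ if c then Q0 else Q0 ⇒ if c then if c then Q0 else Q0 ⇒ if c then if c then x else Q0 ⇒ if c then if c then x else x
  Q0 ⇒ if c then Q0 ⇒ if c then if c then Q0 else Q0 ⇒ if c then if c then x else Q0 ⇒ if c then if c then x else x

if c then if c then x else x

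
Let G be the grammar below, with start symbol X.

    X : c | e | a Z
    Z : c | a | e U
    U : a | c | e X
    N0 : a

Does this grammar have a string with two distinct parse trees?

Unambiguous

Only X, Z, U are reachable from X; ignoring the rest: Restricted to the reachable nonterminals, every rule has the form A → t or A → t B, and no two rules for the same A share a first terminal. The grammar encodes a DFA — one run per string.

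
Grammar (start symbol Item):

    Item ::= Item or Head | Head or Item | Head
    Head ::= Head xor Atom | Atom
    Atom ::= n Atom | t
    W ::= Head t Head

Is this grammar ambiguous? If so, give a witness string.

Ambiguous

Witness: t or t

Derivation 1: Item ⇒ Item or Head ⇒ Head or Head ⇒ Atom or Head ⇒ t or Head ⇒ t or Atom ⇒ t or t
Derivation 2: Item ⇒ Head or Item ⇒ Atom or Item ⇒ t or Item ⇒ t or Head ⇒ t or Atom ⇒ t or t

Two distinct leftmost derivations for the same string.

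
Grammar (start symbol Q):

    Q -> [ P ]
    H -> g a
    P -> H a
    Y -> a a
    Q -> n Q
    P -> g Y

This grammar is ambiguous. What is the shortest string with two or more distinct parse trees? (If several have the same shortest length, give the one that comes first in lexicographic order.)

length 5: [ g a a ] has 2 parse trees

Two derivations of [ g a a ]:
  Q ⇒ [ P ] ⇒ [ H a ] ⇒ [ g a a ]
  Q ⇒ [ P ] ⇒ [ g Y ] ⇒ [ g a a ]

[ g a a ]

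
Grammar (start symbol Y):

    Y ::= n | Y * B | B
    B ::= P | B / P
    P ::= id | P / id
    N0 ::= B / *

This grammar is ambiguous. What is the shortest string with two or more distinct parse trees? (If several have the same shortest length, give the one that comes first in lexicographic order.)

id / id

length 1: no string has ≥2 trees
length 3: id / id has 2 parse trees

Two derivations of id / id:
  Y ⇒ B ⇒ P ⇒ P / id ⇒ id / id
  Y ⇒ B ⇒ B / P ⇒ P / P ⇒ id / P ⇒ id / id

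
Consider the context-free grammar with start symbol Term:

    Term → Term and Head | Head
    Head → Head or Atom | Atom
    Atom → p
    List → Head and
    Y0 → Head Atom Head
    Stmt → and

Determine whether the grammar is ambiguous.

Unambiguous

Only Term, Head, Atom are reachable from Term; ignoring the rest: This is a standard precedence ladder (Term over Head over Atom), with each level left-recursive on its own operator ('and' at Term, 'or' at Head). That structure is LR(1), hence unambiguous.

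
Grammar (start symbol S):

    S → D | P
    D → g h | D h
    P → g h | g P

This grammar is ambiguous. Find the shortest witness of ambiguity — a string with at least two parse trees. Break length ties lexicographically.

g h

length 2: g h has 2 parse trees

Two derivations of g h:
  S ⇒ D ⇒ g h
  S ⇒ P ⇒ g h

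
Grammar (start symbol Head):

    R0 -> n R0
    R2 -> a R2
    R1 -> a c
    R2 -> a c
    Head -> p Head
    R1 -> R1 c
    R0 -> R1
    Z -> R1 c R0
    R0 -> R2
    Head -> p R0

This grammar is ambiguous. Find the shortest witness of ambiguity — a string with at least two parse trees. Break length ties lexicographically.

p a c

length 3: p a c has 2 parse trees

Two derivations of p a c:
  Head ⇒ p R0 ⇒ p R1 ⇒ p a c
  Head ⇒ p R0 ⇒ p R2 ⇒ p a c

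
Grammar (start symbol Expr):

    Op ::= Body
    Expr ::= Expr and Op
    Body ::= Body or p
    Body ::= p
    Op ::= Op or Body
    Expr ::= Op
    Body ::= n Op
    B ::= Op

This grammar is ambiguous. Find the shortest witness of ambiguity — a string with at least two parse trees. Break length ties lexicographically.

length 1: no string has ≥2 trees
length 2: no string has ≥2 trees
length 3: p or p has 2 parse trees

Two derivations of p or p:
  Expr ⇒ Op ⇒ Body ⇒ Body or p ⇒ p or p
  Expr ⇒ Op ⇒ Op or Body ⇒ Body or Body ⇒ p or Body ⇒ p or p

p or p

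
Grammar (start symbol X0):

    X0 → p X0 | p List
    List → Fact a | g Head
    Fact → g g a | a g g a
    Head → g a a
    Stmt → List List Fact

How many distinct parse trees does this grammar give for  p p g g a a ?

Parse trees for p p g g a a:
  [X0 p [X0 p [List [Fact g g a] a]]]
  [X0 p [X0 p [List g [Head g a a]]]]

2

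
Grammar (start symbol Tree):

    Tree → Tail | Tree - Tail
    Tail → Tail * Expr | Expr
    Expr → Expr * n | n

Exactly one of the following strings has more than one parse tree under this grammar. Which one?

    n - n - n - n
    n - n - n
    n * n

n - n - n - n: 1 tree
n - n - n: 1 tree
n * n: 2 trees

n * n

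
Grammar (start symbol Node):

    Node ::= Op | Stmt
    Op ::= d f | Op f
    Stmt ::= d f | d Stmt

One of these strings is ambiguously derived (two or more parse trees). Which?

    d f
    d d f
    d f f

d f: 2 trees
d d f: 1 tree
d f f: 1 tree

d f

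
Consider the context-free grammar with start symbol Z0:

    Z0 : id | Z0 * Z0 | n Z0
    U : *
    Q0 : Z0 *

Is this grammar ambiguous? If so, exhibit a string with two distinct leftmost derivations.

Ambiguous

Witness: n id * id

Derivation 1: Z0 ⇒ Z0 * Z0 ⇒ n Z0 * Z0 ⇒ n id * Z0 ⇒ n id * id
Derivation 2: Z0 ⇒ n Z0 ⇒ n Z0 * Z0 ⇒ n id * Z0 ⇒ n id * id

Two distinct leftmost derivations for the same string.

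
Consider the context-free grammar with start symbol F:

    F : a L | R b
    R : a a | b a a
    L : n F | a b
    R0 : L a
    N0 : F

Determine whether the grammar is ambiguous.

Witness: a a b

Derivation 1: F ⇒ a L ⇒ a a b
Derivation 2: F ⇒ R b ⇒ a a b

Two distinct leftmost derivations for the same string.

Ambiguous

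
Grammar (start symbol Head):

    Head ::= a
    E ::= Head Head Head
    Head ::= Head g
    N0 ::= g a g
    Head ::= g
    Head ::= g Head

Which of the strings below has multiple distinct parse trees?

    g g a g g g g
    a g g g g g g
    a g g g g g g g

g g a g g g g: 15 trees
a g g g g g g: 1 tree
a g g g g g g g: 1 tree

g g a g g g g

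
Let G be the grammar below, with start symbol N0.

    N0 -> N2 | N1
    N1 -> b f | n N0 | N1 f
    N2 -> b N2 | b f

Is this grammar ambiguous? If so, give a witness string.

Ambiguous

Witness: b f

Derivation 1: N0 ⇒ N2 ⇒ b f
Derivation 2: N0 ⇒ N1 ⇒ b f

Two distinct leftmost derivations for the same string.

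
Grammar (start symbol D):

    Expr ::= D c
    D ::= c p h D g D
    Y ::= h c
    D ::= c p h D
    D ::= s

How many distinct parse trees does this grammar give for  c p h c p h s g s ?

2

Parse trees for c p h c p h s g s:
  [D c p h [D c p h [D s]] g [D s]]
  [D c p h [D c p h [D s] g [D s]]]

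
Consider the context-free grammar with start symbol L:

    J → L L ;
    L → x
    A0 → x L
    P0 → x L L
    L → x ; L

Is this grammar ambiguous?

Only L is reachable from L; ignoring the rest: The reachable grammar is A → atom sep A | atom. Each atom is followed by either the separator (recurse) or end-of-string (stop) — no choice point.

Unambiguous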